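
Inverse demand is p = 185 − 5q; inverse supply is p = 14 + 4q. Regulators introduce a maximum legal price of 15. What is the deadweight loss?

Competitive equilibrium: 185 − 5q = 14 + 4q → q* = 19, p* = 90.
At the ceiling p = 15, quantity supplied = (15 − 14)/4 = 0.25.
Willingness to pay at q' = 0.25: 185 − 5·0.25 = 183.75.
Δq = 19 − 0.25 = 18.75; wedge = 183.75 − 15 = 168.75.
The triangle = ½ × 18.75 × 168.75 = 1582.03.

1582.03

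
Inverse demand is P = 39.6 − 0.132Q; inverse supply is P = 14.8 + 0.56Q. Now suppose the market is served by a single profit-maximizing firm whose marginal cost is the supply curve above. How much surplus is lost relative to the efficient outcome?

Competitive equilibrium: 39.6 − 0.132Q = 14.8 + 0.56Q → Q* = 35.8382, P* = 34.8694.
Marginal revenue: MR = 39.6 − 0.264Q. Set MR = MC: 39.6 − 0.264Q = 14.8 + 0.56Q → Q_m = 30.0971.
Price P_m = 39.6 − 0.132·30.0971 = 35.6272; MC(Q_m) = 14.8 + 0.56·30.0971 = 31.6544.
Competitive Q* = 35.8382, so ΔQ = 5.7411; wedge = 35.6272 − 31.6544 = 3.9728.
The triangle = ½ × 5.7411 × 3.9728 = 11.40.

11.40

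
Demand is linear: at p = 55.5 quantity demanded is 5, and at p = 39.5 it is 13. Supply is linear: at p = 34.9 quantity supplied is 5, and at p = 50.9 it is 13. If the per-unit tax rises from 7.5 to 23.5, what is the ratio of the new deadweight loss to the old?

Demand slope = (39.5 − 55.5)/(13 − 5) = −2, so p = 65.5 − 2q.
Supply slope = (50.9 − 34.9)/(13 − 5) = 2, so p = 24.9 + 2q.
Competitive equilibrium: 65.5 − 2q = 24.9 + 2q → q* = 10.15, p* = 45.2.
For a per-unit tax t: Δq = t/4, so DWL = ½·t·(t/4) = t²/8.
At t = 7.5: DWL = 7.031. At t = 23.5: DWL = 69.031.
Ratio = (23.5/7.5)² = 9.818.

9.818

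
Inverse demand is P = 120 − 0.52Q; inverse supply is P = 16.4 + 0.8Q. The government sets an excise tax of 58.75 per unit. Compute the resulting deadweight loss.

Competitive equilibrium: 120 − 0.52Q = 16.4 + 0.8Q → Q* = 78.4848, P* = 79.1879.
With the tax, the buyer price exceeds the seller price by 58.75: (120 − 0.52Q) − (16.4 + 0.8Q) = 58.75 → Q' = 33.9773.
ΔQ = 78.4848 − 33.9773 = 44.5075; the wedge equals the tax, 58.75.
Deadweight loss = ½ × 44.5075 × 58.75 = 1307.41.

1307.41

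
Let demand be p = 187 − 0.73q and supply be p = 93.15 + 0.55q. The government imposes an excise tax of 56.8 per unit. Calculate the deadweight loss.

Competitive equilibrium: 187 − 0.73q = 93.15 + 0.55q → q* = 73.3203, p* = 133.4762.
With the tax, the buyer price exceeds the seller price by 56.8: (187 − 0.73q) − (93.15 + 0.55q) = 56.8 → q' = 28.9453.
Δq = 73.3203 − 28.9453 = 44.375; the wedge equals the tax, 56.8.
Welfare loss = ½ × 44.375 × 56.8 = 1260.25.

1260.25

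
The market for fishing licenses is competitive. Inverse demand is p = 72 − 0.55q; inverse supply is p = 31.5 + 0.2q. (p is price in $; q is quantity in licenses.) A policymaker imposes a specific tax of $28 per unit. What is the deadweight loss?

Competitive equilibrium: 72 − 0.55q = 31.5 + 0.2q → q* = 54, p* = 42.3.
With the tax, the buyer price exceeds the seller price by 28: (72 − 0.55q) − (31.5 + 0.2q) = 28 → q' = 16.6667.
Δq = 54 − 16.6667 = 37.3333; the wedge equals the tax, 28.
DWL = ½ × 37.3333 × 28 = $522.67.

$522.67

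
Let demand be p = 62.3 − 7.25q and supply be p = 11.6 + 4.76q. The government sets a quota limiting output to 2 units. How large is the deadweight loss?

29.63

Competitive equilibrium: 62.3 − 7.25q = 11.6 + 4.76q → q* = 4.2215, p* = 31.6943.
At q = 2: demand price = 62.3 − 7.25·2 = 47.8; supply price = 11.6 + 4.76·2 = 21.12.
Δq = 4.2215 − 2 = 2.2215; wedge = 47.8 − 21.12 = 26.68.
DWL = ½ × 2.2215 × 26.68 = 29.63.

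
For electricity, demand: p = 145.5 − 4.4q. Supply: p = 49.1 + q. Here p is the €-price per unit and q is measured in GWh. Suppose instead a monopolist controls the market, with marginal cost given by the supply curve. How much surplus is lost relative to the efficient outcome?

Competitive equilibrium: 145.5 − 4.4q = 49.1 + q → q* = 17.85185, p* = 66.95185.
Marginal revenue: MR = 145.5 − 8.8q. Set MR = MC: 145.5 − 8.8q = 49.1 + q → q_m = 9.83673.
Price p_m = 145.5 − 4.4·9.83673 = 102.21839; MC(q_m) = 49.1 + 1·9.83673 = 58.93673.
Competitive q* = 17.85185, so Δq = 8.01512; wedge = 102.21839 − 58.93673 = 43.28166.
Deadweight loss = ½ × 8.01512 × 43.28166 = €173.45.

€173.45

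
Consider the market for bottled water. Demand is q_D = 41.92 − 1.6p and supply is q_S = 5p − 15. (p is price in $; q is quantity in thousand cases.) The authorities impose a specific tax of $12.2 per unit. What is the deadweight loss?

In inverse form: demand p = 26.2 − 0.625q, supply p = 3 + 0.2q.
Competitive equilibrium: 26.2 − 0.625q = 3 + 0.2q → q* = 28.1212, p* = 8.6242.
With the tax, the buyer price exceeds the seller price by 12.2: (26.2 − 0.625q) − (3 + 0.2q) = 12.2 → q' = 13.3333.
Δq = 28.1212 − 13.3333 = 14.7879; the wedge equals the tax, 12.2.
Deadweight loss = ½ × 14.7879 × 12.2 = $90.21 thousand.

$90.21 thousand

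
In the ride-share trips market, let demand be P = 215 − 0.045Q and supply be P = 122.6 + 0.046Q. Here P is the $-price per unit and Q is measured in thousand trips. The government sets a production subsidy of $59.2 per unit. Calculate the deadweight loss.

Competitive equilibrium: 215 − 0.045Q = 122.6 + 0.046Q → Q* = 1015.38462, P* = 169.30769.
The subsidy lowers effective supply by 59.2: P = 63.4 + 0.046Q.
New quantity: 215 − 0.045Q = 63.4 + 0.046Q → Q' = 1665.93407.
Overproduction ΔQ = 1665.93407 − 1015.38462 = 650.54945; wedge = subsidy = 59.2.
The triangle = ½ × 650.54945 × 59.2 = $19256.26 thousand.

$19256.26 thousand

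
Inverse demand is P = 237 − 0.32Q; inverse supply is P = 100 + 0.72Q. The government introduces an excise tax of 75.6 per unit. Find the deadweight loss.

2747.77

Competitive equilibrium: 237 − 0.32Q = 100 + 0.72Q → Q* = 131.7308, P* = 194.8462.
With the tax, the buyer price exceeds the seller price by 75.6: (237 − 0.32Q) − (100 + 0.72Q) = 75.6 → Q' = 59.0385.
ΔQ = 131.7308 − 59.0385 = 72.6923; the wedge equals the tax, 75.6.
The triangle = ½ × 72.6923 × 75.6 = 2747.77.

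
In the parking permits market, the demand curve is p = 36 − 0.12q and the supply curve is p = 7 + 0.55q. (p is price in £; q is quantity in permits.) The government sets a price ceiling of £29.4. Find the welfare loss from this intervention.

£2.19

Competitive equilibrium: 36 − 0.12q = 7 + 0.55q → q* = 43.2836, p* = 30.806.
At the ceiling p = 29.4, quantity supplied = (29.4 − 7)/0.55 = 40.7273.
Willingness to pay at q' = 40.7273: 36 − 0.12·40.7273 = 31.1127.
Δq = 43.2836 − 40.7273 = 2.5563; wedge = 31.1127 − 29.4 = 1.7127.
The triangle = ½ × 2.5563 × 1.7127 = £2.19.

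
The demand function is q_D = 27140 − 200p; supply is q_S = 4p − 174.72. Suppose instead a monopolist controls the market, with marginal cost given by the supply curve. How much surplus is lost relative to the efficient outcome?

In inverse form: demand p = 135.7 − 0.005q, supply p = 43.68 + 0.25q.
Competitive equilibrium: 135.7 − 0.005q = 43.68 + 0.25q → q* = 360.8627, p* = 133.8957.
Marginal revenue: MR = 135.7 − 0.01q. Set MR = MC: 135.7 − 0.01q = 43.68 + 0.25q → q_m = 353.9231.
Price p_m = 135.7 − 0.005·353.9231 = 133.9304; MC(q_m) = 43.68 + 0.25·353.9231 = 132.1608.
Competitive q* = 360.8627, so Δq = 6.9396; wedge = 133.9304 − 132.1608 = 1.7696.
Welfare loss = ½ × 6.9396 × 1.7696 = 6.14.

6.14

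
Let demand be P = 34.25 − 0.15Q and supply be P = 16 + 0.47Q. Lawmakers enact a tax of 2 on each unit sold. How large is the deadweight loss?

3.23

Competitive equilibrium: 34.25 − 0.15Q = 16 + 0.47Q → Q* = 29.4355, P* = 29.8347.
With the tax, the buyer price exceeds the seller price by 2: (34.25 − 0.15Q) − (16 + 0.47Q) = 2 → Q' = 26.2097.
ΔQ = 29.4355 − 26.2097 = 3.2258; the wedge equals the tax, 2.
DWL = ½ × 3.2258 × 2 = 3.23.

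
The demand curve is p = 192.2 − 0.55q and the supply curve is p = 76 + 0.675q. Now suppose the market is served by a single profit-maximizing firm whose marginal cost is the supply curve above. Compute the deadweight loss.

529.15

Competitive equilibrium: 192.2 − 0.55q = 76 + 0.675q → q* = 94.8571, p* = 140.0286.
Marginal revenue: MR = 192.2 − 1.1q. Set MR = MC: 192.2 − 1.1q = 76 + 0.675q → q_m = 65.4648.
Price p_m = 192.2 − 0.55·65.4648 = 156.1944; MC(q_m) = 76 + 0.675·65.4648 = 120.1887.
Competitive q* = 94.8571, so Δq = 29.3923; wedge = 156.1944 − 120.1887 = 36.0057.
The triangle = ½ × 29.3923 × 36.0057 = 529.15.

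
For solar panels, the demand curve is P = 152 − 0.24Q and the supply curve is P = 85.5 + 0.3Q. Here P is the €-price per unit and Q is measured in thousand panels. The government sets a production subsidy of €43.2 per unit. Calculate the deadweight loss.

Competitive equilibrium: 152 − 0.24Q = 85.5 + 0.3Q → Q* = 123.1481, P* = 122.4444.
The subsidy lowers effective supply by 43.2: P = 42.3 + 0.3Q.
New quantity: 152 − 0.24Q = 42.3 + 0.3Q → Q' = 203.1481.
Overproduction ΔQ = 203.1481 − 123.1481 = 80; wedge = subsidy = 43.2.
Welfare loss = ½ × 80 × 43.2 = €1728 thousand.

€1728 thousand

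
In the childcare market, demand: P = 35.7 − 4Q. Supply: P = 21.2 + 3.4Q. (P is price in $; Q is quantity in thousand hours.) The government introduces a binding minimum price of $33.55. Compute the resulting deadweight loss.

Competitive equilibrium: 35.7 − 4Q = 21.2 + 3.4Q → Q* = 1.9595, P* = 27.8622.
At the floor P = 33.55, quantity demanded = (35.7 − 33.55)/4 = 0.5375.
Sellers' marginal cost at Q' = 0.5375: 21.2 + 3.4·0.5375 = 23.0275.
ΔQ = 1.9595 − 0.5375 = 1.422; wedge = 33.55 − 23.0275 = 10.5225.
Welfare loss = ½ × 1.422 × 10.5225 = $7.48 thousand.

$7.48 thousand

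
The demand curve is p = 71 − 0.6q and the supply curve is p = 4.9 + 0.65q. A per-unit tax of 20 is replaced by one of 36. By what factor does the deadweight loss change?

3.24

Competitive equilibrium: 71 − 0.6q = 4.9 + 0.65q → q* = 52.88, p* = 39.272.
For a per-unit tax t: Δq = t/1.25, so DWL = ½·t·(t/1.25) = t²/2.5.
At t = 20: DWL = 160. At t = 36: DWL = 518.4.
Ratio = (36/20)² = 3.24.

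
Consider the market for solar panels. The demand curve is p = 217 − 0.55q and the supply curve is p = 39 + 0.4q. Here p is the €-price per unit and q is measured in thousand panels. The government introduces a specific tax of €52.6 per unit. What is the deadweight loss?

€1456.19 thousand

Competitive equilibrium: 217 − 0.55q = 39 + 0.4q → q* = 187.3684, p* = 113.9474.
With the tax, the buyer price exceeds the seller price by 52.6: (217 − 0.55q) − (39 + 0.4q) = 52.6 → q' = 132.
Δq = 187.3684 − 132 = 55.3684; the wedge equals the tax, 52.6.
Deadweight loss = ½ × 55.3684 × 52.6 = €1456.19 thousand.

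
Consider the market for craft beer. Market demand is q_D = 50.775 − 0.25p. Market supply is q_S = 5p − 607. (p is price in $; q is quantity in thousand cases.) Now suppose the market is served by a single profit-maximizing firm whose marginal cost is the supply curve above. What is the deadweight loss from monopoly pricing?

$189.09 thousand

In inverse form: demand p = 203.1 − 4q, supply p = 121.4 + 0.2q.
Competitive equilibrium: 203.1 − 4q = 121.4 + 0.2q → q* = 19.4524, p* = 125.2905.
Marginal revenue: MR = 203.1 − 8q. Set MR = MC: 203.1 − 8q = 121.4 + 0.2q → q_m = 9.9634.
Price p_m = 203.1 − 4·9.9634 = 163.2464; MC(q_m) = 121.4 + 0.2·9.9634 = 123.3927.
Competitive q* = 19.4524, so Δq = 9.489; wedge = 163.2464 − 123.3927 = 39.8537.
Welfare loss = ½ × 9.489 × 39.8537 = $189.09 thousand.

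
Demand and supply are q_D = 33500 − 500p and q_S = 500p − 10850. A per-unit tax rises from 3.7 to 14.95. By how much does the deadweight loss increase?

In inverse form: demand p = 67 − 0.002q, supply p = 21.7 + 0.002q.
Competitive equilibrium: 67 − 0.002q = 21.7 + 0.002q → q* = 11325, p* = 44.35.
For a per-unit tax t: Δq = t/0.004, so DWL = ½·t·(t/0.004) = t²/0.008.
At t = 3.7: DWL = 1711.25. At t = 14.95: DWL = 27937.813.
Increase = 27937.813 − 1711.25 = 26226.56.

26226.56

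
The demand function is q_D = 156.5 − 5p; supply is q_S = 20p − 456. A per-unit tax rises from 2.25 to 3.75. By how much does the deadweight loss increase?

In inverse form: demand p = 31.3 − 0.2q, supply p = 22.8 + 0.05q.
Competitive equilibrium: 31.3 − 0.2q = 22.8 + 0.05q → q* = 34, p* = 24.5.
For a per-unit tax t: Δq = t/0.25, so DWL = ½·t·(t/0.25) = t²/0.5.
At t = 2.25: DWL = 10.125. At t = 3.75: DWL = 28.125.
Increase = 28.125 − 10.125 = 18.

18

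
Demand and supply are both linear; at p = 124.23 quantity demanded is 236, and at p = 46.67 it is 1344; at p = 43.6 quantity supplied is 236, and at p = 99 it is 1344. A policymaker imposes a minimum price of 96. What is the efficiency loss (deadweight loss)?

4329.76

Demand slope = (46.67 − 124.23)/(1344 − 236) = −0.07, so p = 140.75 − 0.07q.
Supply slope = (99 − 43.6)/(1344 − 236) = 0.05, so p = 31.8 + 0.05q.
Competitive equilibrium: 140.75 − 0.07q = 31.8 + 0.05q → q* = 907.916667, p* = 77.195833.
At the floor p = 96, quantity demanded = (140.75 − 96)/0.07 = 639.285714.
Sellers' marginal cost at q' = 639.285714: 31.8 + 0.05·639.285714 = 63.764286.
Δq = 907.916667 − 639.285714 = 268.630953; wedge = 96 − 63.764286 = 32.235714.
DWL = ½ × 268.630953 × 32.235714 = 4329.76.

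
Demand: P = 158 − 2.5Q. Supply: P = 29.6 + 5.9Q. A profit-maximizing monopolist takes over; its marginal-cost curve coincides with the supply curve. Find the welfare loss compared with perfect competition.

51.62

Competitive equilibrium: 158 − 2.5Q = 29.6 + 5.9Q → Q* = 15.2857, P* = 119.7857.
Marginal revenue: MR = 158 − 5Q. Set MR = MC: 158 − 5Q = 29.6 + 5.9Q → Q_m = 11.7798.
Price P_m = 158 − 2.5·11.7798 = 128.5505; MC(Q_m) = 29.6 + 5.9·11.7798 = 99.1008.
Competitive Q* = 15.2857, so ΔQ = 3.5059; wedge = 128.5505 − 99.1008 = 29.4497.
Welfare loss = ½ × 3.5059 × 29.4497 = 51.62.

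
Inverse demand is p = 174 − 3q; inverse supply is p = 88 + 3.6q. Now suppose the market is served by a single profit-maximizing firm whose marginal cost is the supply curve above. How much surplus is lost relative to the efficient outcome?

Competitive equilibrium: 174 − 3q = 88 + 3.6q → q* = 13.0303, p* = 134.9091.
Marginal revenue: MR = 174 − 6q. Set MR = MC: 174 − 6q = 88 + 3.6q → q_m = 8.9583.
Price p_m = 174 − 3·8.9583 = 147.1251; MC(q_m) = 88 + 3.6·8.9583 = 120.2499.
Competitive q* = 13.0303, so Δq = 4.072; wedge = 147.1251 − 120.2499 = 26.8752.
Deadweight loss = ½ × 4.072 × 26.8752 = 54.72.

54.72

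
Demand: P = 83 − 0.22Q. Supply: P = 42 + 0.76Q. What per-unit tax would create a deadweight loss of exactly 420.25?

Competitive equilibrium: 83 − 0.22Q = 42 + 0.76Q → Q* = 41.8367, P* = 73.7959.
A tax t gives ΔQ = t/0.98 and wedge t, so DWL = t²/1.96.
t²/1.96 = 420.25 → t² = 823.69 → t = 28.7.

28.7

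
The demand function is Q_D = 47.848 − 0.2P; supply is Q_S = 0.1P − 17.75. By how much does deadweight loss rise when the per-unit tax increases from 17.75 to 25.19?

In inverse form: demand P = 239.24 − 5Q, supply P = 177.5 + 10Q.
Competitive equilibrium: 239.24 − 5Q = 177.5 + 10Q → Q* = 4.116, P* = 218.66.
For a per-unit tax t: ΔQ = t/15, so DWL = ½·t·(t/15) = t²/30.
At t = 17.75: DWL = 10.502. At t = 25.19: DWL = 21.151.
Increase = 21.151 − 10.502 = 10.65.

10.65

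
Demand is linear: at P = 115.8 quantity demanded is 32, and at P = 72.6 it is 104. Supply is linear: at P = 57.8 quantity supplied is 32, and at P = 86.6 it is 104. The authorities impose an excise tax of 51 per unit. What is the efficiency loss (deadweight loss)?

Demand slope = (72.6 − 115.8)/(104 − 32) = −0.6, so P = 135 − 0.6Q.
Supply slope = (86.6 − 57.8)/(104 − 32) = 0.4, so P = 45 + 0.4Q.
Competitive equilibrium: 135 − 0.6Q = 45 + 0.4Q → Q* = 90, P* = 81.
With the tax, the buyer price exceeds the seller price by 51: (135 − 0.6Q) − (45 + 0.4Q) = 51 → Q' = 39.
ΔQ = 90 − 39 = 51; the wedge equals the tax, 51.
Welfare loss = ½ × 51 × 51 = 1300.50.

1300.50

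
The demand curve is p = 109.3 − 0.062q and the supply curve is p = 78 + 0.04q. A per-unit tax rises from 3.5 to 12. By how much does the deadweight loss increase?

Competitive equilibrium: 109.3 − 0.062q = 78 + 0.04q → q* = 306.8627, p* = 90.2745.
For a per-unit tax t: Δq = t/0.102, so DWL = ½·t·(t/0.102) = t²/0.204.
At t = 3.5: DWL = 60.049. At t = 12: DWL = 705.882.
Increase = 705.882 − 60.049 = 645.83.

645.83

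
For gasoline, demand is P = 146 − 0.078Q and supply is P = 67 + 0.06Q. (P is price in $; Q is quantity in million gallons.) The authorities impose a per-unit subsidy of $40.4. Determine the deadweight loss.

$5913.62 million

Competitive equilibrium: 146 − 0.078Q = 67 + 0.06Q → Q* = 572.4638, P* = 101.3478.
The subsidy lowers effective supply by 40.4: P = 26.6 + 0.06Q.
New quantity: 146 − 0.078Q = 26.6 + 0.06Q → Q' = 865.2174.
Overproduction ΔQ = 865.2174 − 572.4638 = 292.7536; wedge = subsidy = 40.4.
The triangle = ½ × 292.7536 × 40.4 = $5913.62 million.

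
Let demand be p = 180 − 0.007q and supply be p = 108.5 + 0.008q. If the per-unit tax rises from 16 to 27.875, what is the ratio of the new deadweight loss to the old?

Competitive equilibrium: 180 − 0.007q = 108.5 + 0.008q → q* = 4766.6667, p* = 146.6333.
For a per-unit tax t: Δq = t/0.015, so DWL = ½·t·(t/0.015) = t²/0.03.
At t = 16: DWL = 8533.333. At t = 27.875: DWL = 25900.521.
Ratio = (27.875/16)² = 3.035.

3.035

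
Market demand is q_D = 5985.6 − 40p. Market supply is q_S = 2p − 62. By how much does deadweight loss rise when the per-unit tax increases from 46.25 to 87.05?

5179.66

In inverse form: demand p = 149.64 − 0.025q, supply p = 31 + 0.5q.
Competitive equilibrium: 149.64 − 0.025q = 31 + 0.5q → q* = 225.981, p* = 143.9905.
For a per-unit tax t: Δq = t/0.525, so DWL = ½·t·(t/0.525) = t²/1.05.
At t = 46.25: DWL = 2037.202. At t = 87.05: DWL = 7216.86.
Increase = 7216.86 − 2037.202 = 5179.66.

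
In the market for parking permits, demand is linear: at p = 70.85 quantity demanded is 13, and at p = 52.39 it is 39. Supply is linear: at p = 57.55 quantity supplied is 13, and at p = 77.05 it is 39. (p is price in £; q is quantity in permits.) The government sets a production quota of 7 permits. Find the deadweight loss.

Demand slope = (52.39 − 70.85)/(39 − 13) = −0.71, so p = 80.08 − 0.71q.
Supply slope = (77.05 − 57.55)/(39 − 13) = 0.75, so p = 47.8 + 0.75q.
Competitive equilibrium: 80.08 − 0.71q = 47.8 + 0.75q → q* = 22.1096, p* = 64.3822.
At q = 7: demand price = 80.08 − 0.71·7 = 75.11; supply price = 47.8 + 0.75·7 = 53.05.
Δq = 22.1096 − 7 = 15.1096; wedge = 75.11 − 53.05 = 22.06.
Deadweight loss = ½ × 15.1096 × 22.06 = £166.66.

£166.66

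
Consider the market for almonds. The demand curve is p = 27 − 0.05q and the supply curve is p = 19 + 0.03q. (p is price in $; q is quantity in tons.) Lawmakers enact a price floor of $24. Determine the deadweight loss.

$64

Competitive equilibrium: 27 − 0.05q = 19 + 0.03q → q* = 100, p* = 22.
At the floor p = 24, quantity demanded = (27 − 24)/0.05 = 60.
Sellers' marginal cost at q' = 60: 19 + 0.03·60 = 20.8.
Δq = 100 − 60 = 40; wedge = 24 − 20.8 = 3.2.
The triangle = ½ × 40 × 3.2 = $64.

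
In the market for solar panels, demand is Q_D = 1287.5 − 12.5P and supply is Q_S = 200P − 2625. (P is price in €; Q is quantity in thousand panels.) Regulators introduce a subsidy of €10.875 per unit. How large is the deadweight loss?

€695.68 thousand

In inverse form: demand P = 103 − 0.08Q, supply P = 13.125 + 0.005Q.
Competitive equilibrium: 103 − 0.08Q = 13.125 + 0.005Q → Q* = 1057.3529, P* = 18.4118.
The subsidy lowers effective supply by 10.875: P = 2.25 + 0.005Q.
New quantity: 103 − 0.08Q = 2.25 + 0.005Q → Q' = 1185.2941.
Overproduction ΔQ = 1185.2941 − 1057.3529 = 127.9412; wedge = subsidy = 10.875.
The triangle = ½ × 127.9412 × 10.875 = €695.68 thousand.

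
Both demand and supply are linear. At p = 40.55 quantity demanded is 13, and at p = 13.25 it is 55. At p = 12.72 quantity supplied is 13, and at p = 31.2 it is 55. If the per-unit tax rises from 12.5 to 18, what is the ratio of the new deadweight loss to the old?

Demand slope = (13.25 − 40.55)/(55 − 13) = −0.65, so p = 49 − 0.65q.
Supply slope = (31.2 − 12.72)/(55 − 13) = 0.44, so p = 7 + 0.44q.
Competitive equilibrium: 49 − 0.65q = 7 + 0.44q → q* = 38.5321, p* = 23.9541.
For a per-unit tax t: Δq = t/1.09, so DWL = ½·t·(t/1.09) = t²/2.18.
At t = 12.5: DWL = 71.674. At t = 18: DWL = 148.624.
Ratio = (18/12.5)² = 2.0736.

2.0736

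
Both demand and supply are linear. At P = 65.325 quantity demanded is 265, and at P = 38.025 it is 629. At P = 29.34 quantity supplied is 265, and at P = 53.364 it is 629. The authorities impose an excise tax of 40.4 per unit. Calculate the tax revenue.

Demand slope = (38.025 − 65.325)/(629 − 265) = −0.075, so P = 85.2 − 0.075Q.
Supply slope = (53.364 − 29.34)/(629 − 265) = 0.066, so P = 11.85 + 0.066Q.
Competitive equilibrium: 85.2 − 0.075Q = 11.85 + 0.066Q → Q* = 520.2128, P* = 46.184.
With the tax, the buyer price exceeds the seller price by 40.4: (85.2 − 0.075Q) − (11.85 + 0.066Q) = 40.4 → Q' = 233.6879.
Tax revenue = 40.4 × 233.6879 = 9440.99.

9440.99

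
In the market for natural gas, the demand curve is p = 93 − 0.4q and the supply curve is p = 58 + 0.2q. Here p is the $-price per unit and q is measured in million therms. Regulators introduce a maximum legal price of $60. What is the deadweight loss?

Competitive equilibrium: 93 − 0.4q = 58 + 0.2q → q* = 58.3333, p* = 69.6667.
At the ceiling p = 60, quantity supplied = (60 − 58)/0.2 = 10.
Willingness to pay at q' = 10: 93 − 0.4·10 = 89.
Δq = 58.3333 − 10 = 48.3333; wedge = 89 − 60 = 29.
Deadweight loss = ½ × 48.3333 × 29 = $700.83 million.

$700.83 million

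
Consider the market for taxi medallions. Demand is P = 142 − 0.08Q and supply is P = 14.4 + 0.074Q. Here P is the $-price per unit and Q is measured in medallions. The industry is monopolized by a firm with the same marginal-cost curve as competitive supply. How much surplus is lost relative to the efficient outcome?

Competitive equilibrium: 142 − 0.08Q = 14.4 + 0.074Q → Q* = 828.57143, P* = 75.71429.
Marginal revenue: MR = 142 − 0.16Q. Set MR = MC: 142 − 0.16Q = 14.4 + 0.074Q → Q_m = 545.29915.
Price P_m = 142 − 0.08·545.29915 = 98.37607; MC(Q_m) = 14.4 + 0.074·545.29915 = 54.75214.
Competitive Q* = 828.57143, so ΔQ = 283.27228; wedge = 98.37607 − 54.75214 = 43.62393.
Deadweight loss = ½ × 283.27228 × 43.62393 = $6178.73.

$6178.73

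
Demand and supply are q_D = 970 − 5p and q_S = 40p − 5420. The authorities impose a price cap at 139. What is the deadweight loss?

1620

In inverse form: demand p = 194 − 0.2q, supply p = 135.5 + 0.025q.
Competitive equilibrium: 194 − 0.2q = 135.5 + 0.025q → q* = 260, p* = 142.
At the ceiling p = 139, quantity supplied = (139 − 135.5)/0.025 = 140.
Willingness to pay at q' = 140: 194 − 0.2·140 = 166.
Δq = 260 − 140 = 120; wedge = 166 − 139 = 27.
Deadweight loss = ½ × 120 × 27 = 1620.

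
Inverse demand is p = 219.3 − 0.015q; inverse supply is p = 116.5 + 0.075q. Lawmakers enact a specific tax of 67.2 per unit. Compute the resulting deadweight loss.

25088

Competitive equilibrium: 219.3 − 0.015q = 116.5 + 0.075q → q* = 1142.2222, p* = 202.1667.
With the tax, the buyer price exceeds the seller price by 67.2: (219.3 − 0.015q) − (116.5 + 0.075q) = 67.2 → q' = 395.5556.
Δq = 1142.2222 − 395.5556 = 746.6666; the wedge equals the tax, 67.2.
Deadweight loss = ½ × 746.6666 × 67.2 = 25088.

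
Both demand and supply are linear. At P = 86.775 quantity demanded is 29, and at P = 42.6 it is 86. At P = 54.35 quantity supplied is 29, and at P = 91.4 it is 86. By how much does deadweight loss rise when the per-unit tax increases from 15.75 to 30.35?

236.16

Demand slope = (42.6 − 86.775)/(86 − 29) = −0.775, so P = 109.25 − 0.775Q.
Supply slope = (91.4 − 54.35)/(86 − 29) = 0.65, so P = 35.5 + 0.65Q.
Competitive equilibrium: 109.25 − 0.775Q = 35.5 + 0.65Q → Q* = 51.7544, P* = 69.1404.
For a per-unit tax t: ΔQ = t/1.425, so DWL = ½·t·(t/1.425) = t²/2.85.
At t = 15.75: DWL = 87.039. At t = 30.35: DWL = 323.201.
Increase = 323.201 − 87.039 = 236.16.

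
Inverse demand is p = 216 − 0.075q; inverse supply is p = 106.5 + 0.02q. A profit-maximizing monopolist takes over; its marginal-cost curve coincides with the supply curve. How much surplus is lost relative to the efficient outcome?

Competitive equilibrium: 216 − 0.075q = 106.5 + 0.02q → q* = 1152.6316, p* = 129.5526.
Marginal revenue: MR = 216 − 0.15q. Set MR = MC: 216 − 0.15q = 106.5 + 0.02q → q_m = 644.1176.
Price p_m = 216 − 0.075·644.1176 = 167.6912; MC(q_m) = 106.5 + 0.02·644.1176 = 119.3824.
Competitive q* = 1152.6316, so Δq = 508.514; wedge = 167.6912 − 119.3824 = 48.3088.
The triangle = ½ × 508.514 × 48.3088 = 12282.85.

12282.85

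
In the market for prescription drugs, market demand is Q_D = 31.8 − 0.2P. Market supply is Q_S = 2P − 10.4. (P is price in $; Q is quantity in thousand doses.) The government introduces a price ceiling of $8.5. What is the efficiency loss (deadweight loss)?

$1255.11 thousand

In inverse form: demand P = 159 − 5Q, supply P = 5.2 + 0.5Q.
Competitive equilibrium: 159 − 5Q = 5.2 + 0.5Q → Q* = 27.9636, P* = 19.1818.
At the ceiling P = 8.5, quantity supplied = (8.5 − 5.2)/0.5 = 6.6.
Willingness to pay at Q' = 6.6: 159 − 5·6.6 = 126.
ΔQ = 27.9636 − 6.6 = 21.3636; wedge = 126 − 8.5 = 117.5.
Welfare loss = ½ × 21.3636 × 117.5 = $1255.11 thousand.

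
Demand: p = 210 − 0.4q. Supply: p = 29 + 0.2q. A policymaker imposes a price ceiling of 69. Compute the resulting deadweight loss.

Competitive equilibrium: 210 − 0.4q = 29 + 0.2q → q* = 301.6667, p* = 89.3333.
At the ceiling p = 69, quantity supplied = (69 − 29)/0.2 = 200.
Willingness to pay at q' = 200: 210 − 0.4·200 = 130.
Δq = 301.6667 − 200 = 101.6667; wedge = 130 − 69 = 61.
Welfare loss = ½ × 101.6667 × 61 = 3100.83.

3100.83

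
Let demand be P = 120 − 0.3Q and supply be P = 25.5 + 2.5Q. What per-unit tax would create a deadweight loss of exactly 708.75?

Competitive equilibrium: 120 − 0.3Q = 25.5 + 2.5Q → Q* = 33.75, P* = 109.875.
A tax t gives ΔQ = t/2.8 and wedge t, so DWL = t²/5.6.
t²/5.6 = 708.75 → t² = 3969 → t = 63.

63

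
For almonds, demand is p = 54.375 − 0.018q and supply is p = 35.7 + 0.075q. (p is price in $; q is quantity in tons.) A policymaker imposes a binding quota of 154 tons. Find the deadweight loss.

Competitive equilibrium: 54.375 − 0.018q = 35.7 + 0.075q → q* = 200.8065, p* = 50.7605.
At q = 154: demand price = 54.375 − 0.018·154 = 51.603; supply price = 35.7 + 0.075·154 = 47.25.
Δq = 200.8065 − 154 = 46.8065; wedge = 51.603 − 47.25 = 4.353.
DWL = ½ × 46.8065 × 4.353 = $101.87.

$101.87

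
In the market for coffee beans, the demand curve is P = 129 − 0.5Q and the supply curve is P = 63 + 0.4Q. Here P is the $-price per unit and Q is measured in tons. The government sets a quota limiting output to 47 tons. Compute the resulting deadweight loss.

Competitive equilibrium: 129 − 0.5Q = 63 + 0.4Q → Q* = 73.3333, P* = 92.3333.
At Q = 47: demand price = 129 − 0.5·47 = 105.5; supply price = 63 + 0.4·47 = 81.8.
ΔQ = 73.3333 − 47 = 26.3333; wedge = 105.5 − 81.8 = 23.7.
Welfare loss = ½ × 26.3333 × 23.7 = $312.05.

$312.05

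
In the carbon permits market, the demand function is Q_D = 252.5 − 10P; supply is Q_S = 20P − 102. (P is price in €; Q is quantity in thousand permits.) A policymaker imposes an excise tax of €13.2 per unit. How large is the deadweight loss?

In inverse form: demand P = 25.25 − 0.1Q, supply P = 5.1 + 0.05Q.
Competitive equilibrium: 25.25 − 0.1Q = 5.1 + 0.05Q → Q* = 134.3333, P* = 11.8167.
With the tax, the buyer price exceeds the seller price by 13.2: (25.25 − 0.1Q) − (5.1 + 0.05Q) = 13.2 → Q' = 46.3333.
ΔQ = 134.3333 − 46.3333 = 88; the wedge equals the tax, 13.2.
DWL = ½ × 88 × 13.2 = €580.80 thousand.

€580.80 thousand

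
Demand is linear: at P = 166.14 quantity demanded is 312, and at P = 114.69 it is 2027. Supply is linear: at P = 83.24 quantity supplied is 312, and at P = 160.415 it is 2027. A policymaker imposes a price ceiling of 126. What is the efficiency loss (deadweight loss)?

Demand slope = (114.69 − 166.14)/(2027 − 312) = −0.03, so P = 175.5 − 0.03Q.
Supply slope = (160.415 − 83.24)/(2027 − 312) = 0.045, so P = 69.2 + 0.045Q.
Competitive equilibrium: 175.5 − 0.03Q = 69.2 + 0.045Q → Q* = 1417.3333, P* = 132.98.
At the ceiling P = 126, quantity supplied = (126 − 69.2)/0.045 = 1262.2222.
Willingness to pay at Q' = 1262.2222: 175.5 − 0.03·1262.2222 = 137.6333.
ΔQ = 1417.3333 − 1262.2222 = 155.1111; wedge = 137.6333 − 126 = 11.6333.
Welfare loss = ½ × 155.1111 × 11.6333 = 902.23.

902.23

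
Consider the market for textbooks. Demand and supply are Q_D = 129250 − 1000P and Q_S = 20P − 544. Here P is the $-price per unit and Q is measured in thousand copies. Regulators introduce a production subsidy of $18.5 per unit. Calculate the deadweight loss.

In inverse form: demand P = 129.25 − 0.001Q, supply P = 27.2 + 0.05Q.
Competitive equilibrium: 129.25 − 0.001Q = 27.2 + 0.05Q → Q* = 2000.9804, P* = 127.249.
The subsidy lowers effective supply by 18.5: P = 8.7 + 0.05Q.
New quantity: 129.25 − 0.001Q = 8.7 + 0.05Q → Q' = 2363.7255.
Overproduction ΔQ = 2363.7255 − 2000.9804 = 362.7451; wedge = subsidy = 18.5.
The triangle = ½ × 362.7451 × 18.5 = $3355.39 thousand.

$3355.39 thousand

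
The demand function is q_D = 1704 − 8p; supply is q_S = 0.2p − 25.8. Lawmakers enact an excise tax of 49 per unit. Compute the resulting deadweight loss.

In inverse form: demand p = 213 − 0.125q, supply p = 129 + 5q.
Competitive equilibrium: 213 − 0.125q = 129 + 5q → q* = 16.3902, p* = 210.9512.
With the tax, the buyer price exceeds the seller price by 49: (213 − 0.125q) − (129 + 5q) = 49 → q' = 6.8293.
Δq = 16.3902 − 6.8293 = 9.5609; the wedge equals the tax, 49.
The triangle = ½ × 9.5609 × 49 = 234.24.

234.24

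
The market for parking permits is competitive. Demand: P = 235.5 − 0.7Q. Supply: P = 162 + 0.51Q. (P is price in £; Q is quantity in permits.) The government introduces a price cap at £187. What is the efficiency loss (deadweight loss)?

Competitive equilibrium: 235.5 − 0.7Q = 162 + 0.51Q → Q* = 60.7438, P* = 192.9793.
At the ceiling P = 187, quantity supplied = (187 − 162)/0.51 = 49.0196.
Willingness to pay at Q' = 49.0196: 235.5 − 0.7·49.0196 = 201.1863.
ΔQ = 60.7438 − 49.0196 = 11.7242; wedge = 201.1863 − 187 = 14.1863.
The triangle = ½ × 11.7242 × 14.1863 = £83.16.

£83.16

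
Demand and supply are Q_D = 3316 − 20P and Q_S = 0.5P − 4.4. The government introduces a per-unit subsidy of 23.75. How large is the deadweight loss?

In inverse form: demand P = 165.8 − 0.05Q, supply P = 8.8 + 2Q.
Competitive equilibrium: 165.8 − 0.05Q = 8.8 + 2Q → Q* = 76.5854, P* = 161.9707.
The subsidy lowers effective supply by 23.75: P = 2Q − 14.95.
New quantity: 165.8 − 0.05Q = 2Q − 14.95 → Q' = 88.1707.
Overproduction ΔQ = 88.1707 − 76.5854 = 11.5853; wedge = subsidy = 23.75.
DWL = ½ × 11.5853 × 23.75 = 137.58.

137.58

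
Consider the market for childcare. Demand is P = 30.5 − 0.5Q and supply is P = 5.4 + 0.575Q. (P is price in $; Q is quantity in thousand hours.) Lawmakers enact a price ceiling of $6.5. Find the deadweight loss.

Competitive equilibrium: 30.5 − 0.5Q = 5.4 + 0.575Q → Q* = 23.3488, P* = 18.8256.
At the ceiling P = 6.5, quantity supplied = (6.5 − 5.4)/0.575 = 1.913.
Willingness to pay at Q' = 1.913: 30.5 − 0.5·1.913 = 29.5435.
ΔQ = 23.3488 − 1.913 = 21.4358; wedge = 29.5435 − 6.5 = 23.0435.
Welfare loss = ½ × 21.4358 × 23.0435 = $246.98 thousand.

$246.98 thousand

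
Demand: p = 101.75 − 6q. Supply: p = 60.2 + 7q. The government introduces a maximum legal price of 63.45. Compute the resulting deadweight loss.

48.51

Competitive equilibrium: 101.75 − 6q = 60.2 + 7q → q* = 3.1962, p* = 82.5731.
At the ceiling p = 63.45, quantity supplied = (63.45 − 60.2)/7 = 0.4643.
Willingness to pay at q' = 0.4643: 101.75 − 6·0.4643 = 98.9642.
Δq = 3.1962 − 0.4643 = 2.7319; wedge = 98.9642 − 63.45 = 35.5142.
Welfare loss = ½ × 2.7319 × 35.5142 = 48.51.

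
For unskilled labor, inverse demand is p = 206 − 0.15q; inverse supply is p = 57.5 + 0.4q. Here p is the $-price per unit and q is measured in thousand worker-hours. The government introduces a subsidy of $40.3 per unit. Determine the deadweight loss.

Competitive equilibrium: 206 − 0.15q = 57.5 + 0.4q → q* = 270, p* = 165.5.
The subsidy lowers effective supply by 40.3: p = 17.2 + 0.4q.
New quantity: 206 − 0.15q = 17.2 + 0.4q → q' = 343.27273.
Overproduction Δq = 343.27273 − 270 = 73.27273; wedge = subsidy = 40.3.
Welfare loss = ½ × 73.27273 × 40.3 = $1476.45 thousand.

$1476.45 thousand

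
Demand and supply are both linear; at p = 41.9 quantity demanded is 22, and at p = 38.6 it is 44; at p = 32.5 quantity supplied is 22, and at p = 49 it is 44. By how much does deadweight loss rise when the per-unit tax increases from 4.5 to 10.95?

Demand slope = (38.6 − 41.9)/(44 − 22) = −0.15, so p = 45.2 − 0.15q.
Supply slope = (49 − 32.5)/(44 − 22) = 0.75, so p = 16 + 0.75q.
Competitive equilibrium: 45.2 − 0.15q = 16 + 0.75q → q* = 32.4444, p* = 40.3333.
For a per-unit tax t: Δq = t/0.9, so DWL = ½·t·(t/0.9) = t²/1.8.
At t = 4.5: DWL = 11.25. At t = 10.95: DWL = 66.613.
Increase = 66.613 − 11.25 = 55.36.

55.36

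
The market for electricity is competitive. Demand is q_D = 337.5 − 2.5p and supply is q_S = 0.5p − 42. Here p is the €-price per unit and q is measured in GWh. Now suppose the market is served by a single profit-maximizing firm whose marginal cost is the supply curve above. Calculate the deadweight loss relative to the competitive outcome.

€11.06

In inverse form: demand p = 135 − 0.4q, supply p = 84 + 2q.
Competitive equilibrium: 135 − 0.4q = 84 + 2q → q* = 21.25, p* = 126.5.
Marginal revenue: MR = 135 − 0.8q. Set MR = MC: 135 − 0.8q = 84 + 2q → q_m = 18.2143.
Price p_m = 135 − 0.4·18.2143 = 127.7143; MC(q_m) = 84 + 2·18.2143 = 120.4286.
Competitive q* = 21.25, so Δq = 3.0357; wedge = 127.7143 − 120.4286 = 7.2857.
The triangle = ½ × 3.0357 × 7.2857 = €11.06.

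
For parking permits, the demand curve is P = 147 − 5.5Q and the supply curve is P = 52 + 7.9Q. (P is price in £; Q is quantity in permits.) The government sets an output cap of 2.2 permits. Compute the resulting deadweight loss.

£160.18

Competitive equilibrium: 147 − 5.5Q = 52 + 7.9Q → Q* = 7.0896, P* = 108.0075.
At Q = 2.2: demand price = 147 − 5.5·2.2 = 134.9; supply price = 52 + 7.9·2.2 = 69.38.
ΔQ = 7.0896 − 2.2 = 4.8896; wedge = 134.9 − 69.38 = 65.52.
Deadweight loss = ½ × 4.8896 × 65.52 = £160.18.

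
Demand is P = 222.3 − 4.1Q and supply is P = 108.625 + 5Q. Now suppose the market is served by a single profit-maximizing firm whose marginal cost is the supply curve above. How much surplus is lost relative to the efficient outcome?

68.50

Competitive equilibrium: 222.3 − 4.1Q = 108.625 + 5Q → Q* = 12.4918, P* = 171.0838.
Marginal revenue: MR = 222.3 − 8.2Q. Set MR = MC: 222.3 − 8.2Q = 108.625 + 5Q → Q_m = 8.6117.
Price P_m = 222.3 − 4.1·8.6117 = 186.992; MC(Q_m) = 108.625 + 5·8.6117 = 151.6835.
Competitive Q* = 12.4918, so ΔQ = 3.8801; wedge = 186.992 − 151.6835 = 35.3085.
DWL = ½ × 3.8801 × 35.3085 = 68.50.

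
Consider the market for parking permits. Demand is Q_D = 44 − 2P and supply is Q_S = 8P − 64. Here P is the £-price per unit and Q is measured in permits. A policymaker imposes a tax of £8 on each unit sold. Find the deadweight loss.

£51.20

In inverse form: demand P = 22 − 0.5Q, supply P = 8 + 0.125Q.
Competitive equilibrium: 22 − 0.5Q = 8 + 0.125Q → Q* = 22.4, P* = 10.8.
With the tax, the buyer price exceeds the seller price by 8: (22 − 0.5Q) − (8 + 0.125Q) = 8 → Q' = 9.6.
ΔQ = 22.4 − 9.6 = 12.8; the wedge equals the tax, 8.
Deadweight loss = ½ × 12.8 × 8 = £51.20.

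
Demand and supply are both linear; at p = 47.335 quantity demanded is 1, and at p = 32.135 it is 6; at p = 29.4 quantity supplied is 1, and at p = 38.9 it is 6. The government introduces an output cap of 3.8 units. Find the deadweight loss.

Demand slope = (32.135 − 47.335)/(6 − 1) = −3.04, so p = 50.375 − 3.04q.
Supply slope = (38.9 − 29.4)/(6 − 1) = 1.9, so p = 27.5 + 1.9q.
Competitive equilibrium: 50.375 − 3.04q = 27.5 + 1.9q → q* = 4.6306, p* = 36.2981.
At q = 3.8: demand price = 50.375 − 3.04·3.8 = 38.823; supply price = 27.5 + 1.9·3.8 = 34.72.
Δq = 4.6306 − 3.8 = 0.8306; wedge = 38.823 − 34.72 = 4.103.
The triangle = ½ × 0.8306 × 4.103 = 1.70.

1.70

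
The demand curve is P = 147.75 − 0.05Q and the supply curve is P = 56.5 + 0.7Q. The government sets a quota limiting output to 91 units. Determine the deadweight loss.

352.67

Competitive equilibrium: 147.75 − 0.05Q = 56.5 + 0.7Q → Q* = 121.6667, P* = 141.6667.
At Q = 91: demand price = 147.75 − 0.05·91 = 143.2; supply price = 56.5 + 0.7·91 = 120.2.
ΔQ = 121.6667 − 91 = 30.6667; wedge = 143.2 − 120.2 = 23.
DWL = ½ × 30.6667 × 23 = 352.67.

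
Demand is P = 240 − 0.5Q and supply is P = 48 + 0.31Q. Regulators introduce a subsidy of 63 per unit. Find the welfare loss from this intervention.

Competitive equilibrium: 240 − 0.5Q = 48 + 0.31Q → Q* = 237.037, P* = 121.4815.
The subsidy lowers effective supply by 63: P = 0.31Q − 15.
New quantity: 240 − 0.5Q = 0.31Q − 15 → Q' = 314.8148.
Overproduction ΔQ = 314.8148 − 237.037 = 77.7778; wedge = subsidy = 63.
DWL = ½ × 77.7778 × 63 = 2450.

2450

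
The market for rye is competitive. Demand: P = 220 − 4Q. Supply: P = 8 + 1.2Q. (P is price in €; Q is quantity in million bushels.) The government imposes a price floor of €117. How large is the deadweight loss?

€586.50 million

Competitive equilibrium: 220 − 4Q = 8 + 1.2Q → Q* = 40.7692, P* = 56.9231.
At the floor P = 117, quantity demanded = (220 − 117)/4 = 25.75.
Sellers' marginal cost at Q' = 25.75: 8 + 1.2·25.75 = 38.9.
ΔQ = 40.7692 − 25.75 = 15.0192; wedge = 117 − 38.9 = 78.1.
The triangle = ½ × 15.0192 × 78.1 = €586.50 million.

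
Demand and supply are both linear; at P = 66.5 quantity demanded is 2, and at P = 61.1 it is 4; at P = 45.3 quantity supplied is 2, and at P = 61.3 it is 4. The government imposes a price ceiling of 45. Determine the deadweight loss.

Demand slope = (61.1 − 66.5)/(4 − 2) = −2.7, so P = 71.9 − 2.7Q.
Supply slope = (61.3 − 45.3)/(4 − 2) = 8, so P = 29.3 + 8Q.
Competitive equilibrium: 71.9 − 2.7Q = 29.3 + 8Q → Q* = 3.9813, P* = 61.1505.
At the ceiling P = 45, quantity supplied = (45 − 29.3)/8 = 1.9625.
Willingness to pay at Q' = 1.9625: 71.9 − 2.7·1.9625 = 66.6013.
ΔQ = 3.9813 − 1.9625 = 2.0188; wedge = 66.6013 − 45 = 21.6013.
The triangle = ½ × 2.0188 × 21.6013 = 21.80.

21.80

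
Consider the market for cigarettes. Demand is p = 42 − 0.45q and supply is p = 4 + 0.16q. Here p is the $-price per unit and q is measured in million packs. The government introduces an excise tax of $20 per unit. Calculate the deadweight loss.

$327.87 million

Competitive equilibrium: 42 − 0.45q = 4 + 0.16q → q* = 62.2951, p* = 13.9672.
With the tax, the buyer price exceeds the seller price by 20: (42 − 0.45q) − (4 + 0.16q) = 20 → q' = 29.5082.
Δq = 62.2951 − 29.5082 = 32.7869; the wedge equals the tax, 20.
Deadweight loss = ½ × 32.7869 × 20 = $327.87 million.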